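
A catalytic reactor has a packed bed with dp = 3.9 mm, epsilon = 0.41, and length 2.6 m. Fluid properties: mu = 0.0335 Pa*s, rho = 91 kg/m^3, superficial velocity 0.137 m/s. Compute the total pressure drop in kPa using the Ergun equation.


dp = 3.9 mm = 0.0039 m
Viscous term = 150*0.0335*0.137*(1-0.41)^2 / (0.0039^2*0.41^3) = 228602
Inertial term = 1.75*91*0.137^2*(1-0.41) / (0.0039*0.41^3) = 6560.79
dP/L = 228602 + 6560.79 = 235163 Pa/m
dP = 235163 * 2.6 / 1000 = 611.4 kPa

611.4 kPa


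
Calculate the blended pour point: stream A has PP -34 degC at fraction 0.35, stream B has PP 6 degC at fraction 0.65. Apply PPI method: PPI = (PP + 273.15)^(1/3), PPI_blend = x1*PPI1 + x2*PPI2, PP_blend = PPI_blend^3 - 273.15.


PPI_1 = (-34 + 273.15)^(1/3) = 6.20712
PPI_2 = (6 + 273.15)^(1/3) = 6.535506
PPI_blend = 0.35 * 6.20712 + 0.65 * 6.535506 = 6.420571
PP_blend = 6.420571^3 - 273.15 = 264.6799 - 273.15 = -8.47

-8.47 degC


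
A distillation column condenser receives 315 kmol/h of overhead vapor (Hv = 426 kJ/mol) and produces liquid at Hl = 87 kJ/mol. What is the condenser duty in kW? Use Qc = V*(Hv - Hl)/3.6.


Qc = 315 * (426 - 87) / 3.6 = 315 * 339 / 3.6 = 29660

29660 kW


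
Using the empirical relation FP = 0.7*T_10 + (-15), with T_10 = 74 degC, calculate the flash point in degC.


FP = 0.7 * 74 + (-15) = 36.8

36.8 degC


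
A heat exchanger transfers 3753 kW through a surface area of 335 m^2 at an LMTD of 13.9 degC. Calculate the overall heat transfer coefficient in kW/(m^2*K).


From Q = U*A*LMTD, U = Q / (A * LMTD)
U = 3753 / (335 * 13.9) = 3753 / 4656.5 = 0.8060

0.8060 kW/(m^2*K)


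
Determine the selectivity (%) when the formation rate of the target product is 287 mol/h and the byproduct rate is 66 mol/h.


Selectivity = desired / (desired + undesired) * 100
Total products = 287 + 66 = 353 mol/h
S = 287 / 353 * 100
= 0.8130 * 100
= 81.30 %

81.30 %


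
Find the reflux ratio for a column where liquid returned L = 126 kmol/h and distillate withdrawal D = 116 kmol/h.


Reflux ratio definition: R = L / D (liquid returned / distillate withdrawn)
L = 126 kmol/h, D = 116 kmol/h
R = 126 / 116 = 1.086

1.086


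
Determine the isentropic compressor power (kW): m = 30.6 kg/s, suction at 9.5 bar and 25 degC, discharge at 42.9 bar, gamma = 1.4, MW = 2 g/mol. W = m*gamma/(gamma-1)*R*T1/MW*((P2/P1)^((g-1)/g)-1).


Isentropic work: W = m*(gamma/(gamma-1))*(R*T1/MW)*((P2/P1)^((gamma-1)/gamma) - 1)
T1 = 25 + 273.15 = 298.15 K
Pressure ratio = 42.9 / 9.5 = 4.51579
Exponent = (1.4 - 1)/1.4 = 0.285714
(P2/P1)^exp - 1 = 4.51579^0.285714 - 1 = 0.538391
W = 30.6 * 1.4 / 0.4 * 8.314 * 298.15 / 2 * 0.538391 = 71470

71470 kW


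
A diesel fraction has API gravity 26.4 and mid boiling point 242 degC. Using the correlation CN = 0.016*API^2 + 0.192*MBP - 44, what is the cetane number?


CN = 0.016 * 26.4^2 + 0.192 * 242 - 44
CN = 11.15136 + 46.464 - 44 = 13.61536

13.61536


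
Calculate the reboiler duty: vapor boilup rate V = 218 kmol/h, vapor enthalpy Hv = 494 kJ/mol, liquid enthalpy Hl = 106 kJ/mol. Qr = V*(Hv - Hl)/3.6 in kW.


Qr = 218 * (494 - 106) / 3.6 = 218 * 388 / 3.6 = 23500

23500 kW


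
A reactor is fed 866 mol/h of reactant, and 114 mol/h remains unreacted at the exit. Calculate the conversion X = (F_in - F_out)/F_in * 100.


X = (F_in - F_out) / F_in * 100
Moles reacted = 866 - 114 = 752
X = 752 / 866 * 100
= 0.8684 * 100
= 86.84 %

86.84 %


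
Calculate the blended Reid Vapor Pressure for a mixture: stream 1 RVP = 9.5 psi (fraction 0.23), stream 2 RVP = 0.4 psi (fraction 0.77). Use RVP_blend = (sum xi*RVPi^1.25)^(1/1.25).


Chevron index: RVP_blend = (sum xi*RVPi^1.25)^(1/1.25)
RVP^1.25 terms: 0.23 * 9.5^1.25 + 0.77 * 0.4^1.25 = 4.08098
RVP_blend = 4.08098^(1/1.25) = 3.080

3.080 psi


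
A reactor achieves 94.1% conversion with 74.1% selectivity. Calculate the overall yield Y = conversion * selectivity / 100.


Overall yield = conversion (%) * selectivity (%) / 100
Conversion = 94.1%, Selectivity = 74.1%
Y = 94.1 * 74.1 / 100
= 69.7281 %

69.7281 %


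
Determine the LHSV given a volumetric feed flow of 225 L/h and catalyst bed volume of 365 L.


LHSV = volumetric feed rate / catalyst volume
= 225 L/h / 365 L
= 0.6164 h^-1

0.6164 h^-1


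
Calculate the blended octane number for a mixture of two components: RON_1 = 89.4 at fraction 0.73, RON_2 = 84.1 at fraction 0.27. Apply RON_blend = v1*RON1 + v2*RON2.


Linear blending: RON_blend = sum(vi * RONi)
Contribution 1: 0.73 * 89.4 = 65.262
Contribution 2: 0.27 * 84.1 = 22.707
RON_blend = 65.262 + 22.707 = 87.969

87.969


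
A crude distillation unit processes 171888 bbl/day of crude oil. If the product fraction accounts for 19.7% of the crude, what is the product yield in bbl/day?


Crude throughput = 171888 bbl/day
Fraction yield = 19.7%
yield = throughput * fraction / 100
yield = 171888 * 19.7 / 100 = 33861.936

33861.936 bbl/day


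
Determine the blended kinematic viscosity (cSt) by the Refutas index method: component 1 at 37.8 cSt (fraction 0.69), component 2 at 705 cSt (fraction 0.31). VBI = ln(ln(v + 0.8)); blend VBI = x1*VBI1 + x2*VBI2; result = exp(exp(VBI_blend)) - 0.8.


Refutas method: VBN_i = 14.534*ln(ln(visc_i + 0.8)) + 10.975, blended linearly by mass fraction; since VBN is linear in VBI_i = ln(ln(visc_i + 0.8)) and the fractions sum to 1, blend VBI directly: visc = exp(exp(VBI_blend)) - 0.8
VBI_1 = ln(ln(37.8 + 0.8)) = 1.29562
VBI_2 = ln(ln(705 + 0.8)) = 1.88089
VBI_blend = 0.69 * 1.29562 + 0.31 * 1.88089 = 1.47705
visc_blend = exp(exp(1.47705)) - 0.8 = 79.04

79.04 cSt


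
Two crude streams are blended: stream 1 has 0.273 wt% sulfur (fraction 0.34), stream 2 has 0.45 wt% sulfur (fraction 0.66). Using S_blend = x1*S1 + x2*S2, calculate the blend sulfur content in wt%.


Linear sulfur blending: S_blend = x1*S1 + x2*S2
Contribution 1: 0.34 * 0.273 = 0.09282 wt%
Contribution 2: 0.66 * 0.45 = 0.297 wt%
S_blend = 0.09282 + 0.297 = 0.38982

0.38982 wt%


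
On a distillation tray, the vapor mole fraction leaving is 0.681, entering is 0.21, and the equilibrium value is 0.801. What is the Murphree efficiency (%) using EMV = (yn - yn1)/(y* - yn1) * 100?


Murphree vapor efficiency: EMV = (y_n - y_(n-1)) / (y*_n - y_(n-1)) * 100
EMV = (0.681 - 0.21) / (0.801 - 0.21) * 100 = 0.471 / 0.591 * 100 = 79.70

79.70 %


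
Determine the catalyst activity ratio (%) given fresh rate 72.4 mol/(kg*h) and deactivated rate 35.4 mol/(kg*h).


Activity (%) = (rate_used / rate_fresh) * 100
rate_used = 35.4, rate_fresh = 72.4
= (35.4 / 72.4) * 100
= 0.4890 * 100 = 48.90

48.90 %


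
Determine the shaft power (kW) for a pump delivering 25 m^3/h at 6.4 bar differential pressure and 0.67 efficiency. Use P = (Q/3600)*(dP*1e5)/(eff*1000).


Q = 25 / 3600 = 0.00694444 m^3/s
P = 0.00694444 * (6.4 * 1e5) / 0.67 / 1000 = 6.633

6.633 kW


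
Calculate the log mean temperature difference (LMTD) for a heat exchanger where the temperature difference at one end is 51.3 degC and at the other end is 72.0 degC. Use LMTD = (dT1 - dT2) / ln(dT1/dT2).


LMTD = (dT1 - dT2) / ln(dT1/dT2)
= (51.3 - 72.0) / ln(51.3 / 72.0) = -20.7 / -0.338975 = 61.07

61.07 degC


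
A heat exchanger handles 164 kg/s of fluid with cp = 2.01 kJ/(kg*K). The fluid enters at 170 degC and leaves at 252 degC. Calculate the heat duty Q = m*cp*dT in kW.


Q = m_dot * cp * delta_T
delta_T = 252 - 170 = 82 K
Q = 164 * 2.01 * 82
= 329.64 * 82
= 27030.48 kW

27030.48 kW


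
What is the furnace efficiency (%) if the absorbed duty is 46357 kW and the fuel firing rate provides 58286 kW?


Furnace efficiency = Q_absorbed / Q_fuel * 100
= 46357 / 58286 * 100 = 79.53

79.53 %


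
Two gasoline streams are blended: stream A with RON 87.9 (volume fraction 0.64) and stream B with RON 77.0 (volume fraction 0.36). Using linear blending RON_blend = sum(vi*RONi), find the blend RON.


Linear blending: RON_blend = sum(vi * RONi)
Contribution 1: 0.64 * 87.9 = 56.256
Contribution 2: 0.36 * 77.0 = 27.72
RON_blend = 56.256 + 27.72 = 83.976

83.976


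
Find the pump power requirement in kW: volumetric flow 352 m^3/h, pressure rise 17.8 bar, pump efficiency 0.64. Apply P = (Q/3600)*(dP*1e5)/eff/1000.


Q = 352 / 3600 = 0.0977778 m^3/s
P = 0.0977778 * (17.8 * 1e5) / 0.64 / 1000 = 271.9

271.9 kW


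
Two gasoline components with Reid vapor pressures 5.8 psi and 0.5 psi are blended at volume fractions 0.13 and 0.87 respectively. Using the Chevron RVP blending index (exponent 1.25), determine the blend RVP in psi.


Chevron index: RVP_blend = (sum xi*RVPi^1.25)^(1/1.25)
RVP^1.25 terms: 0.13 * 5.8^1.25 + 0.87 * 0.5^1.25 = 1.5359
RVP_blend = 1.5359^(1/1.25) = 1.410

1.410 psi


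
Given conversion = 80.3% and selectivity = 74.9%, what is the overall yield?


Overall yield = conversion (%) * selectivity (%) / 100
Conversion = 80.3%, Selectivity = 74.9%
Y = 80.3 * 74.9 / 100
= 60.1447 %

60.1447 %


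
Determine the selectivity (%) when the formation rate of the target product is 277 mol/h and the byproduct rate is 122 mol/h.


Selectivity = desired / (desired + undesired) * 100
Total products = 277 + 122 = 399 mol/h
S = 277 / 399 * 100
= 0.6942 * 100
= 69.42 %

69.42 %


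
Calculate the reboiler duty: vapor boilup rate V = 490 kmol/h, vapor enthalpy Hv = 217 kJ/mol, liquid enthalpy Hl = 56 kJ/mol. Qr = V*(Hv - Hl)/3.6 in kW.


Qr = 490 * (217 - 56) / 3.6 = 490 * 161 / 3.6 = 21910

21910 kW


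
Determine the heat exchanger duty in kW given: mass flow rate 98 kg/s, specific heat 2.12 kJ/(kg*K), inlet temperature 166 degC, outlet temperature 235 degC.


Q = m_dot * cp * delta_T
delta_T = 235 - 166 = 69 K
Q = 98 * 2.12 * 69
= 207.76 * 69
= 14335.44 kW

14335.44 kW


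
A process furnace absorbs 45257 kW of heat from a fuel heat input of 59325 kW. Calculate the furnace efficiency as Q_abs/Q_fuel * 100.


Furnace efficiency = Q_absorbed / Q_fuel * 100
= 45257 / 59325 * 100 = 76.29

76.29 %


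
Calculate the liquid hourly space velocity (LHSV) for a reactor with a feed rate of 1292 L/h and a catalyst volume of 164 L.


LHSV = volumetric feed rate / catalyst volume
= 1292 L/h / 164 L
= 7.878 h^-1

7.878 h^-1


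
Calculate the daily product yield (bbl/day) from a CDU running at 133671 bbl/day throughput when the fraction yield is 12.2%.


Crude throughput = 133671 bbl/day
Fraction yield = 12.2%
yield = throughput * fraction / 100
yield = 133671 * 12.2 / 100 = 16307.862

16307.862 bbl/day


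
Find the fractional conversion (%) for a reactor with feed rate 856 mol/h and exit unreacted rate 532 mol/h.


X = (F_in - F_out) / F_in * 100
Moles reacted = 856 - 532 = 324
X = 324 / 856 * 100
= 0.3785 * 100
= 37.85 %

37.85 %


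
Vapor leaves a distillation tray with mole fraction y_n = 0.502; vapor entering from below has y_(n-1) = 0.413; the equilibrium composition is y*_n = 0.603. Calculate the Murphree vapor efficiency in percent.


Murphree vapor efficiency: EMV = (y_n - y_(n-1)) / (y*_n - y_(n-1)) * 100
EMV = (0.502 - 0.413) / (0.603 - 0.413) * 100 = 0.089 / 0.19 * 100 = 46.84

46.84 %


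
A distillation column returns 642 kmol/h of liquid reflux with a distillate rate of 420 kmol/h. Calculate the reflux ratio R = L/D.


Reflux ratio definition: R = L / D (liquid returned / distillate withdrawn)
L = 642 kmol/h, D = 420 kmol/h
R = 642 / 420 = 1.529

1.529


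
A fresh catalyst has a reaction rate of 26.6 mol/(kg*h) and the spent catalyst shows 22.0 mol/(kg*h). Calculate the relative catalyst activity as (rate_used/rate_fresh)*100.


Activity (%) = (rate_used / rate_fresh) * 100
rate_used = 22.0, rate_fresh = 26.6
= (22.0 / 26.6) * 100
= 0.8271 * 100 = 82.71

82.71 %


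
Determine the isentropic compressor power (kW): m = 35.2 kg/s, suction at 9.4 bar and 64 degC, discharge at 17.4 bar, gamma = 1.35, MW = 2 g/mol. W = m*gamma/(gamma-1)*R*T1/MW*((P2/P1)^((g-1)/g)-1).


Isentropic work: W = m*(gamma/(gamma-1))*(R*T1/MW)*((P2/P1)^((gamma-1)/gamma) - 1)
T1 = 64 + 273.15 = 337.15 K
Pressure ratio = 17.4 / 9.4 = 1.85106
Exponent = (1.35 - 1)/1.35 = 0.259259
(P2/P1)^exp - 1 = 1.85106^0.259259 - 1 = 0.17309
W = 35.2 * 1.35 / 0.35 * 8.314 * 337.15 / 2 * 0.17309 = 32940

32940 kW


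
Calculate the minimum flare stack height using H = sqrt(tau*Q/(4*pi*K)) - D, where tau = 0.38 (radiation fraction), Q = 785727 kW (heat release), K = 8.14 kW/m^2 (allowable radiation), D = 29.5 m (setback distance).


tau*Q/(4*pi*K) = 0.38 * 785727 / (4 * pi * 8.14) = 2918.91
sqrt(2918.91) = 54.0269
H = 54.0269 - 29.5 = 24.53

24.53 m


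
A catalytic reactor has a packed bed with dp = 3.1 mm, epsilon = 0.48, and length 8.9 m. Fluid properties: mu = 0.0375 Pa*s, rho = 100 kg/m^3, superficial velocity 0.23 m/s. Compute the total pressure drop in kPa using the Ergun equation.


dp = 3.1 mm = 0.0031 m
Viscous term = 150*0.0375*0.23*(1-0.48)^2 / (0.0031^2*0.48^3) = 329162
Inertial term = 1.75*100*0.23^2*(1-0.48) / (0.0031*0.48^3) = 14041.4
dP/L = 329162 + 14041.4 = 343203 Pa/m
dP = 343203 * 8.9 / 1000 = 3055 kPa

3055 kPa


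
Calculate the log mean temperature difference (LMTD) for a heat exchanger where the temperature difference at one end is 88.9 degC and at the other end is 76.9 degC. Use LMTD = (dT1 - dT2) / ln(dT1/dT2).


LMTD = (dT1 - dT2) / ln(dT1/dT2)
= (88.9 - 76.9) / ln(88.9 / 76.9) = 12 / 0.145006 = 82.76

82.76 degC


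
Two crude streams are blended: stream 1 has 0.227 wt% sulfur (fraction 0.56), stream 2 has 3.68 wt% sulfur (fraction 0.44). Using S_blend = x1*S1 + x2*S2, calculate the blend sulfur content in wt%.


Linear sulfur blending: S_blend = x1*S1 + x2*S2
Contribution 1: 0.56 * 0.227 = 0.12712 wt%
Contribution 2: 0.44 * 3.68 = 1.6192 wt%
S_blend = 0.12712 + 1.6192 = 1.74632

1.74632 wt%


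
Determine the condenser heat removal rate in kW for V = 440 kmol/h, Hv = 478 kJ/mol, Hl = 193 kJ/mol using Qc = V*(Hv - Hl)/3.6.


Qc = 440 * (478 - 193) / 3.6 = 440 * 285 / 3.6 = 34830

34830 kW


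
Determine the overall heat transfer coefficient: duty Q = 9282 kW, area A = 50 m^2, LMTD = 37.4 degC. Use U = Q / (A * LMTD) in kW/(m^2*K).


From Q = U*A*LMTD, U = Q / (A * LMTD)
U = 9282 / (50 * 37.4) = 9282 / 1870 = 4.964

4.964 kW/(m^2*K)


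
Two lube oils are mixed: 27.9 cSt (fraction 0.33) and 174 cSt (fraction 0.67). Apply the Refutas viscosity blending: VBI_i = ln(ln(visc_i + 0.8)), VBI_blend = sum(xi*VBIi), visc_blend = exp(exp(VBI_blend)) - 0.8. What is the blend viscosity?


Refutas method: VBN_i = 14.534*ln(ln(visc_i + 0.8)) + 10.975, blended linearly by mass fraction; since VBN is linear in VBI_i = ln(ln(visc_i + 0.8)) and the fractions sum to 1, blend VBI directly: visc = exp(exp(VBI_blend)) - 0.8
VBI_1 = ln(ln(27.9 + 0.8)) = 1.21102
VBI_2 = ln(ln(174 + 0.8)) = 1.64164
VBI_blend = 0.33 * 1.21102 + 0.67 * 1.64164 = 1.49954
visc_blend = exp(exp(1.49954)) - 0.8 = 87.40

87.40 cSt


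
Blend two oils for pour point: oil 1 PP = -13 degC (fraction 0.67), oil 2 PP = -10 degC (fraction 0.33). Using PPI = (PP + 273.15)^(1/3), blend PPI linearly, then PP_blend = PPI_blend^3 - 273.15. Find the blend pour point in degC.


PPI_1 = (-13 + 273.15)^(1/3) = 6.383731
PPI_2 = (-10 + 273.15)^(1/3) = 6.408176
PPI_blend = 0.67 * 6.383731 + 0.33 * 6.408176 = 6.391798
PP_blend = 6.391798^3 - 273.15 = 261.1374 - 273.15 = -12.01

-12.01 degC


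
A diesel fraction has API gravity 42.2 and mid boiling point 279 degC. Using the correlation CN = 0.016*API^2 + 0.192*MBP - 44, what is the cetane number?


CN = 0.016 * 42.2^2 + 0.192 * 279 - 44
CN = 28.49344 + 53.568 - 44 = 38.06144

38.06144


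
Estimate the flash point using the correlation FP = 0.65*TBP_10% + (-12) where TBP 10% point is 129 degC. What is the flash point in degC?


FP = 0.65 * 129 + (-12) = 71.85

71.85 degC


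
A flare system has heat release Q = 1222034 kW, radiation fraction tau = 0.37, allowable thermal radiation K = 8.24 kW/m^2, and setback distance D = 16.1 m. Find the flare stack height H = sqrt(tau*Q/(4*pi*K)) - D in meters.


tau*Q/(4*pi*K) = 0.37 * 1222034 / (4 * pi * 8.24) = 4366.65
sqrt(4366.65) = 66.0806
H = 66.0806 - 16.1 = 49.98

49.98 m


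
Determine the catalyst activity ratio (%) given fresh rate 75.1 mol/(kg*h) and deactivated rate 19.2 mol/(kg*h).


Activity (%) = (rate_used / rate_fresh) * 100
rate_used = 19.2, rate_fresh = 75.1
= (19.2 / 75.1) * 100
= 0.2557 * 100 = 25.57

25.57 %


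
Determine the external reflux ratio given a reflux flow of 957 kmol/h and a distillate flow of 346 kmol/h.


Reflux ratio definition: R = L / D (liquid returned / distillate withdrawn)
L = 957 kmol/h, D = 346 kmol/h
R = 957 / 346 = 2.766

2.766


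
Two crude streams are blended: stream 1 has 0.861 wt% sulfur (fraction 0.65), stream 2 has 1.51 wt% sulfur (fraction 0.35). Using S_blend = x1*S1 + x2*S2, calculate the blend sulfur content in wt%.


Linear sulfur blending: S_blend = x1*S1 + x2*S2
Contribution 1: 0.65 * 0.861 = 0.55965 wt%
Contribution 2: 0.35 * 1.51 = 0.5285 wt%
S_blend = 0.55965 + 0.5285 = 1.08815

1.08815 wt%


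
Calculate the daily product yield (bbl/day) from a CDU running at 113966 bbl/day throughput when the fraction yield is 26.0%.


Crude throughput = 113966 bbl/day
Fraction yield = 26.0%
yield = throughput * fraction / 100
yield = 113966 * 26.0 / 100 = 29631.16

29631.16 bbl/day


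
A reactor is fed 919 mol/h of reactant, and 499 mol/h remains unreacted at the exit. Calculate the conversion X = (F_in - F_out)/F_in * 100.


X = (F_in - F_out) / F_in * 100
Moles reacted = 919 - 499 = 420
X = 420 / 919 * 100
= 0.4570 * 100
= 45.70 %

45.70 %


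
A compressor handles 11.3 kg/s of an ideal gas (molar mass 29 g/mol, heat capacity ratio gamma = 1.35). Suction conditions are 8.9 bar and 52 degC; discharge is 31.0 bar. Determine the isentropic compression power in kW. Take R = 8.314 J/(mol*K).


Isentropic work: W = m*(gamma/(gamma-1))*(R*T1/MW)*((P2/P1)^((gamma-1)/gamma) - 1)
T1 = 52 + 273.15 = 325.15 K
Pressure ratio = 31.0 / 8.9 = 3.48315
Exponent = (1.35 - 1)/1.35 = 0.259259
(P2/P1)^exp - 1 = 3.48315^0.259259 - 1 = 0.38201
W = 11.3 * 1.35 / 0.35 * 8.314 * 325.15 / 29 * 0.38201 = 1552

1552 kW


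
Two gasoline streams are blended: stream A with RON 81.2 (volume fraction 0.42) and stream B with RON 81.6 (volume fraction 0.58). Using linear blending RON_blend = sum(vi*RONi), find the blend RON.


Linear blending: RON_blend = sum(vi * RONi)
Contribution 1: 0.42 * 81.2 = 34.104
Contribution 2: 0.58 * 81.6 = 47.328
RON_blend = 34.104 + 47.328 = 81.432

81.432


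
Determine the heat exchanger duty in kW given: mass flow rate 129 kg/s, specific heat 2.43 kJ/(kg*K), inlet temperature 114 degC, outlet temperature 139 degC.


Q = m_dot * cp * delta_T
delta_T = 139 - 114 = 25 K
Q = 129 * 2.43 * 25
= 313.47 * 25
= 7836.75 kW

7836.75 kW


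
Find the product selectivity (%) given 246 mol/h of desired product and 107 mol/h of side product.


Selectivity = desired / (desired + undesired) * 100
Total products = 246 + 107 = 353 mol/h
S = 246 / 353 * 100
= 0.6969 * 100
= 69.69 %

69.69 %


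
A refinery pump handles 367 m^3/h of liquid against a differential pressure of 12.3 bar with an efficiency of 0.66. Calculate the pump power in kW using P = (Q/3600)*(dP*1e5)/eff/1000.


Q = 367 / 3600 = 0.101944 m^3/s
P = 0.101944 * (12.3 * 1e5) / 0.66 / 1000 = 190.0

190.0 kW


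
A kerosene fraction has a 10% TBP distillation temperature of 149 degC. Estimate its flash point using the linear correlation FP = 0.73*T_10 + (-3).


FP = 0.73 * 149 + (-3) = 105.77

105.77 degC


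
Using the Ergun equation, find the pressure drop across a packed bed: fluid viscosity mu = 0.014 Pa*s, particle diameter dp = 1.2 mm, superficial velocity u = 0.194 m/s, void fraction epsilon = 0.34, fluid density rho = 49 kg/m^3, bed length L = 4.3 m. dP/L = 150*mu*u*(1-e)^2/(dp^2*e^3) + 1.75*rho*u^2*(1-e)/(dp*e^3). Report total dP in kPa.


dp = 1.2 mm = 0.0012 m
Viscous term = 150*0.014*0.194*(1-0.34)^2 / (0.0012^2*0.34^3) = 3135520
Inertial term = 1.75*49*0.194^2*(1-0.34) / (0.0012*0.34^3) = 45161
dP/L = 3135520 + 45161 = 3180680 Pa/m
dP = 3180680 * 4.3 / 1000 = 13680 kPa

13680 kPa


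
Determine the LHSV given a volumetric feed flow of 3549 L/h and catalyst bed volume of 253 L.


LHSV = volumetric feed rate / catalyst volume
= 3549 L/h / 253 L
= 14.03 h^-1

14.03 h^-1


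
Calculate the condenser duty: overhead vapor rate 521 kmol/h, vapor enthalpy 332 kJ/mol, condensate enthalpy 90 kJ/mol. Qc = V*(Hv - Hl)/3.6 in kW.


Qc = 521 * (332 - 90) / 3.6 = 521 * 242 / 3.6 = 35020

35020 kW


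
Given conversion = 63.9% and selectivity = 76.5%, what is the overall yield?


Overall yield = conversion (%) * selectivity (%) / 100
Conversion = 63.9%, Selectivity = 76.5%
Y = 63.9 * 76.5 / 100
= 48.8835 %

48.8835 %


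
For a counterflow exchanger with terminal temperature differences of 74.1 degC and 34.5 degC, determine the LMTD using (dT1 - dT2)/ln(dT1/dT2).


LMTD = (dT1 - dT2) / ln(dT1/dT2)
= (74.1 - 34.5) / ln(74.1 / 34.5) = 39.6 / 0.764456 = 51.80

51.80 degC


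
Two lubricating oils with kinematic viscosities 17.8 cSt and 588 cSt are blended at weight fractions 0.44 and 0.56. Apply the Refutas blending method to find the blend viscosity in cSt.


Refutas method: VBN_i = 14.534*ln(ln(visc_i + 0.8)) + 10.975, blended linearly by mass fraction; since VBN is linear in VBI_i = ln(ln(visc_i + 0.8)) and the fractions sum to 1, blend VBI directly: visc = exp(exp(VBI_blend)) - 0.8
VBI_1 = ln(ln(17.8 + 0.8)) = 1.07267
VBI_2 = ln(ln(588 + 0.8)) = 1.85287
VBI_blend = 0.44 * 1.07267 + 0.56 * 1.85287 = 1.50958
visc_blend = exp(exp(1.50958)) - 0.8 = 91.48

91.48 cSt


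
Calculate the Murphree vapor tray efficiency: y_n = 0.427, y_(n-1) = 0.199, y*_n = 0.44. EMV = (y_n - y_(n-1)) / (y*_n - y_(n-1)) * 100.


Murphree vapor efficiency: EMV = (y_n - y_(n-1)) / (y*_n - y_(n-1)) * 100
EMV = (0.427 - 0.199) / (0.44 - 0.199) * 100 = 0.228 / 0.241 * 100 = 94.61

94.61 %


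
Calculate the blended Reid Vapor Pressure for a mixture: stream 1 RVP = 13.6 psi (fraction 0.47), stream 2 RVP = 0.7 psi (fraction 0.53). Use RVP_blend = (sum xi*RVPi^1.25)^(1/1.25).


Chevron index: RVP_blend = (sum xi*RVPi^1.25)^(1/1.25)
RVP^1.25 terms: 0.47 * 13.6^1.25 + 0.53 * 0.7^1.25 = 12.6144
RVP_blend = 12.6144^(1/1.25) = 7.598

7.598 psi


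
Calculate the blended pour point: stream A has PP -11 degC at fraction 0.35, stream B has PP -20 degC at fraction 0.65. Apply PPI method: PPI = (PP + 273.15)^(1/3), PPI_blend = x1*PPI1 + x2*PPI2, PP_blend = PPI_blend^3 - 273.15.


PPI_1 = (-11 + 273.15)^(1/3) = 6.400049
PPI_2 = (-20 + 273.15)^(1/3) = 6.325953
PPI_blend = 0.35 * 6.400049 + 0.65 * 6.325953 = 6.351887
PP_blend = 6.351887^3 - 273.15 = 256.2762 - 273.15 = -16.87

-16.87 degC


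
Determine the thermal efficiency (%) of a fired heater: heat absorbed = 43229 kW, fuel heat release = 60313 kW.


Furnace efficiency = Q_absorbed / Q_fuel * 100
= 43229 / 60313 * 100 = 71.67

71.67 %


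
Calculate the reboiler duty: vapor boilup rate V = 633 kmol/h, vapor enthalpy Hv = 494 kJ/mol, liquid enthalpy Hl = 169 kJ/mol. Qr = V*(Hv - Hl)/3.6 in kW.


Qr = 633 * (494 - 169) / 3.6 = 633 * 325 / 3.6 = 57150

57150 kW


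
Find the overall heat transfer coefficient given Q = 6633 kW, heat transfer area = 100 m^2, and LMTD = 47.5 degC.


From Q = U*A*LMTD, U = Q / (A * LMTD)
U = 6633 / (100 * 47.5) = 6633 / 4750 = 1.396

1.396 kW/(m^2*K)


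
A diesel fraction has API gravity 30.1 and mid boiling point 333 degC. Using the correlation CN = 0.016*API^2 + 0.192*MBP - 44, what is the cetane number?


CN = 0.016 * 30.1^2 + 0.192 * 333 - 44
CN = 14.49616 + 63.936 - 44 = 34.43216

34.43216


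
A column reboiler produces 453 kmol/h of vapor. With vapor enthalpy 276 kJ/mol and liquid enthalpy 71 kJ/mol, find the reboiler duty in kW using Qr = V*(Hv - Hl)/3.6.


Qr = 453 * (276 - 71) / 3.6 = 453 * 205 / 3.6 = 25800

25800 kW


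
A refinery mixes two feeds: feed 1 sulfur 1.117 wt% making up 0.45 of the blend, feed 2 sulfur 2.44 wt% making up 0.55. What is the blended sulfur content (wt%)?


Linear sulfur blending: S_blend = x1*S1 + x2*S2
Contribution 1: 0.45 * 1.117 = 0.50265 wt%
Contribution 2: 0.55 * 2.44 = 1.342 wt%
S_blend = 0.50265 + 1.342 = 1.84465

1.84465 wt%


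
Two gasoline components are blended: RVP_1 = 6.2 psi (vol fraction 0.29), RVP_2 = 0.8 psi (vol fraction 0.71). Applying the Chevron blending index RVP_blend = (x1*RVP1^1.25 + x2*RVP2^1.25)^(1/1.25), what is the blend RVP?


Chevron index: RVP_blend = (sum xi*RVPi^1.25)^(1/1.25)
RVP^1.25 terms: 0.29 * 6.2^1.25 + 0.71 * 0.8^1.25 = 3.37437
RVP_blend = 3.37437^(1/1.25) = 2.646

2.646 psi


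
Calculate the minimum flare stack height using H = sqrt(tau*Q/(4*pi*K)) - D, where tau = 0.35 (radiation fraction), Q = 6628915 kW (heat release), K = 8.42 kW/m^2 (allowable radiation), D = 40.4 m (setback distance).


tau*Q/(4*pi*K) = 0.35 * 6628915 / (4 * pi * 8.42) = 21927.5
sqrt(21927.5) = 148.079
H = 148.079 - 40.4 = 107.7

107.7 m


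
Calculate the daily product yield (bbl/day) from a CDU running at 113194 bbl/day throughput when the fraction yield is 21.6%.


Crude throughput = 113194 bbl/day
Fraction yield = 21.6%
yield = throughput * fraction / 100
yield = 113194 * 21.6 / 100 = 24449.904

24449.904 bbl/day


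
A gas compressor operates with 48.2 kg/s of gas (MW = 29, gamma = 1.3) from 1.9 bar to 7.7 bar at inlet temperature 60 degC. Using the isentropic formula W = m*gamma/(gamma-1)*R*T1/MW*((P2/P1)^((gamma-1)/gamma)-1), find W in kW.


Isentropic work: W = m*(gamma/(gamma-1))*(R*T1/MW)*((P2/P1)^((gamma-1)/gamma) - 1)
T1 = 60 + 273.15 = 333.15 K
Pressure ratio = 7.7 / 1.9 = 4.05263
Exponent = (1.3 - 1)/1.3 = 0.230769
(P2/P1)^exp - 1 = 4.05263^0.230769 - 1 = 0.381169
W = 48.2 * 1.3 / 0.3 * 8.314 * 333.15 / 29 * 0.381169 = 7604

7604 kW


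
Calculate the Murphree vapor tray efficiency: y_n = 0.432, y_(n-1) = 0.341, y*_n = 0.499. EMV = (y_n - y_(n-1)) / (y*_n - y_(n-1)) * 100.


Murphree vapor efficiency: EMV = (y_n - y_(n-1)) / (y*_n - y_(n-1)) * 100
EMV = (0.432 - 0.341) / (0.499 - 0.341) * 100 = 0.091 / 0.158 * 100 = 57.59

57.59 %


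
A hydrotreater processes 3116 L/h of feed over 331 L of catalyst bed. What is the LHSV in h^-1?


LHSV = volumetric feed rate / catalyst volume
= 3116 L/h / 331 L
= 9.414 h^-1

9.414 h^-1


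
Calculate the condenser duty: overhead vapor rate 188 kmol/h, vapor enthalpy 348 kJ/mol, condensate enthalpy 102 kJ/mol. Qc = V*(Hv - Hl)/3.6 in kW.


Qc = 188 * (348 - 102) / 3.6 = 188 * 246 / 3.6 = 12850

12850 kW


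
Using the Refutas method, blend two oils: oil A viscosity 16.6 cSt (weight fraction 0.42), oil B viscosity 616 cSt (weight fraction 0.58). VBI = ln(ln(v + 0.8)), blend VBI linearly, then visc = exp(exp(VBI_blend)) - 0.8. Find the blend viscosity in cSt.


Refutas method: VBN_i = 14.534*ln(ln(visc_i + 0.8)) + 10.975, blended linearly by mass fraction; since VBN is linear in VBI_i = ln(ln(visc_i + 0.8)) and the fractions sum to 1, blend VBI directly: visc = exp(exp(VBI_blend)) - 0.8
VBI_1 = ln(ln(16.6 + 0.8)) = 1.04959
VBI_2 = ln(ln(616 + 0.8)) = 1.86013
VBI_blend = 0.42 * 1.04959 + 0.58 * 1.86013 = 1.5197
visc_blend = exp(exp(1.5197)) - 0.8 = 95.83

95.83 cSt


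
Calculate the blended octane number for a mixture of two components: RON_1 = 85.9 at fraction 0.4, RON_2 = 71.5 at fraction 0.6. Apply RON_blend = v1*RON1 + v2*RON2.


Linear blending: RON_blend = sum(vi * RONi)
Contribution 1: 0.4 * 85.9 = 34.36
Contribution 2: 0.6 * 71.5 = 42.9
RON_blend = 34.36 + 42.9 = 77.26

77.26


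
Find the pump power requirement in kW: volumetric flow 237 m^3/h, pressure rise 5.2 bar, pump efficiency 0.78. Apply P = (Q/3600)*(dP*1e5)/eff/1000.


Q = 237 / 3600 = 0.0658333 m^3/s
P = 0.0658333 * (5.2 * 1e5) / 0.78 / 1000 = 43.89

43.89 kW


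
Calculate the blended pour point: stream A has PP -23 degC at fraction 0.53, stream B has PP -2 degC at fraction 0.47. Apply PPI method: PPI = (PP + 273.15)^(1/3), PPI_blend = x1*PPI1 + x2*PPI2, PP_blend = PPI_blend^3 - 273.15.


PPI_1 = (-23 + 273.15)^(1/3) = 6.300865
PPI_2 = (-2 + 273.15)^(1/3) = 6.472467
PPI_blend = 0.53 * 6.300865 + 0.47 * 6.472467 = 6.381518
PP_blend = 6.381518^3 - 273.15 = 259.8795 - 273.15 = -13.27

-13.27 degC


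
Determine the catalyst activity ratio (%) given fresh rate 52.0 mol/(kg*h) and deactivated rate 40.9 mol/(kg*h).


Activity (%) = (rate_used / rate_fresh) * 100
rate_used = 40.9, rate_fresh = 52.0
= (40.9 / 52.0) * 100
= 0.7865 * 100 = 78.65

78.65 %


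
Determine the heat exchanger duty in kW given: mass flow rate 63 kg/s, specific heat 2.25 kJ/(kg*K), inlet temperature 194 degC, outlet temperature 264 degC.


Q = m_dot * cp * delta_T
delta_T = 264 - 194 = 70 K
Q = 63 * 2.25 * 70
= 141.75 * 70
= 9922.5 kW

9922.5 kW


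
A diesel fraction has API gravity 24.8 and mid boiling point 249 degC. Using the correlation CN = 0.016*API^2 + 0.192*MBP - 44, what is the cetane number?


CN = 0.016 * 24.8^2 + 0.192 * 249 - 44
CN = 9.84064 + 47.808 - 44 = 13.64864

13.64864


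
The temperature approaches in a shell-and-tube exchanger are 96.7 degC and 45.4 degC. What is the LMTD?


LMTD = (dT1 - dT2) / ln(dT1/dT2)
= (96.7 - 45.4) / ln(96.7 / 45.4) = 51.3 / 0.756101 = 67.85

67.85 degC


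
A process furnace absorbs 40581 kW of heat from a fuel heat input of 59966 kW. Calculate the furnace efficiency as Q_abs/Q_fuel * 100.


Furnace efficiency = Q_absorbed / Q_fuel * 100
= 40581 / 59966 * 100 = 67.67

67.67 %


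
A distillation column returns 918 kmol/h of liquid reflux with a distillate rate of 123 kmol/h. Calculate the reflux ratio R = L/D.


Reflux ratio definition: R = L / D (liquid returned / distillate withdrawn)
L = 918 kmol/h, D = 123 kmol/h
R = 918 / 123 = 7.463

7.463


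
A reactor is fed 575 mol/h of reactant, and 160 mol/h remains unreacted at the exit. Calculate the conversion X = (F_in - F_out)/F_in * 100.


X = (F_in - F_out) / F_in * 100
Moles reacted = 575 - 160 = 415
X = 415 / 575 * 100
= 0.7217 * 100
= 72.17 %

72.17 %


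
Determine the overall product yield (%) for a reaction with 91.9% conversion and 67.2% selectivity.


Overall yield = conversion (%) * selectivity (%) / 100
Conversion = 91.9%, Selectivity = 67.2%
Y = 91.9 * 67.2 / 100
= 61.7568 %

61.7568 %


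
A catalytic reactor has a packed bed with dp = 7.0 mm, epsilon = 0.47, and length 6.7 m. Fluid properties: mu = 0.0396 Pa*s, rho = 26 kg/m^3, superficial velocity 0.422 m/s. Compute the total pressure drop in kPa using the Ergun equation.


dp = 7.0 mm = 0.007 m
Viscous term = 150*0.0396*0.422*(1-0.47)^2 / (0.007^2*0.47^3) = 138408
Inertial term = 1.75*26*0.422^2*(1-0.47) / (0.007*0.47^3) = 5909.09
dP/L = 138408 + 5909.09 = 144317 Pa/m
dP = 144317 * 6.7 / 1000 = 966.9 kPa

966.9 kPa


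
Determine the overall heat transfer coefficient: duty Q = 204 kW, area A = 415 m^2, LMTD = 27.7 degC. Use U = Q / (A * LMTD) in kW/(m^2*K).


From Q = U*A*LMTD, U = Q / (A * LMTD)
U = 204 / (415 * 27.7) = 204 / 11495.5 = 0.01775

0.01775 kW/(m^2*K)


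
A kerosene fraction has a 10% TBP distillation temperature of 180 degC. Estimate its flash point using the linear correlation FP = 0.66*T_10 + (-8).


FP = 0.66 * 180 + (-8) = 110.8

110.8 degC


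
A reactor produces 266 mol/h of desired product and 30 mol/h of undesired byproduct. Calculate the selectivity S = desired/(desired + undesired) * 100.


Selectivity = desired / (desired + undesired) * 100
Total products = 266 + 30 = 296 mol/h
S = 266 / 296 * 100
= 0.8986 * 100
= 89.86 %

89.86 %


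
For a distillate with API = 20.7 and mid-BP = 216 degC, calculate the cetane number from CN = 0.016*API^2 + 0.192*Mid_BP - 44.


CN = 0.016 * 20.7^2 + 0.192 * 216 - 44
CN = 6.85584 + 41.472 - 44 = 4.32784

4.32784


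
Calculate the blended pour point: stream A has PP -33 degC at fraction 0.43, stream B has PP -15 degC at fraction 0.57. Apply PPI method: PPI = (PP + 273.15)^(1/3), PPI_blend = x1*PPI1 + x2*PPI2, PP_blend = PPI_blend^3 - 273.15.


PPI_1 = (-33 + 273.15)^(1/3) = 6.215759
PPI_2 = (-15 + 273.15)^(1/3) = 6.36733
PPI_blend = 0.43 * 6.215759 + 0.57 * 6.36733 = 6.302154
PP_blend = 6.302154^3 - 273.15 = 250.3036 - 273.15 = -22.85

-22.85 degC


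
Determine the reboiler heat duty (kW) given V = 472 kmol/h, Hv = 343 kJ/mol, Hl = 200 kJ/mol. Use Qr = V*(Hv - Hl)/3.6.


Qr = 472 * (343 - 200) / 3.6 = 472 * 143 / 3.6 = 18750

18750 kW


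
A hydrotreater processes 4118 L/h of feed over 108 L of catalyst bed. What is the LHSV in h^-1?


LHSV = volumetric feed rate / catalyst volume
= 4118 L/h / 108 L
= 38.13 h^-1

38.13 h^-1


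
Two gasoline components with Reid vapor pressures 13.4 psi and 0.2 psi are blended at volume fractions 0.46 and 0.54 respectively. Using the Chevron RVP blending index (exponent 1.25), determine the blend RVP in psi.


Chevron index: RVP_blend = (sum xi*RVPi^1.25)^(1/1.25)
RVP^1.25 terms: 0.46 * 13.4^1.25 + 0.54 * 0.2^1.25 = 11.8656
RVP_blend = 11.8656^(1/1.25) = 7.235

7.235 psi


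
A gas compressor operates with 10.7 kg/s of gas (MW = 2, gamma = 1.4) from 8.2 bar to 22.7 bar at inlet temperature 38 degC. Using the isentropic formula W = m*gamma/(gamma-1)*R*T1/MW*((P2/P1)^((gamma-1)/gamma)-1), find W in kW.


Isentropic work: W = m*(gamma/(gamma-1))*(R*T1/MW)*((P2/P1)^((gamma-1)/gamma) - 1)
T1 = 38 + 273.15 = 311.15 K
Pressure ratio = 22.7 / 8.2 = 2.76829
Exponent = (1.4 - 1)/1.4 = 0.285714
(P2/P1)^exp - 1 = 2.76829^0.285714 - 1 = 0.337661
W = 10.7 * 1.4 / 0.4 * 8.314 * 311.15 / 2 * 0.337661 = 16360

16360 kW


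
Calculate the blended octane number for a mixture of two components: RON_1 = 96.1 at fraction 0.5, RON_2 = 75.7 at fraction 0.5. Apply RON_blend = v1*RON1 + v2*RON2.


Linear blending: RON_blend = sum(vi * RONi)
Contribution 1: 0.5 * 96.1 = 48.05
Contribution 2: 0.5 * 75.7 = 37.85
RON_blend = 48.05 + 37.85 = 85.9

85.9


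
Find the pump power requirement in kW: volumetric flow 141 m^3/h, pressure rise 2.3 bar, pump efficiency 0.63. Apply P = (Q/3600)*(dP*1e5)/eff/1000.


Q = 141 / 3600 = 0.0391667 m^3/s
P = 0.0391667 * (2.3 * 1e5) / 0.63 / 1000 = 14.30

14.30 kW


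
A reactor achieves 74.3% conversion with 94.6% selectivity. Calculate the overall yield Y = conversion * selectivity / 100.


Overall yield = conversion (%) * selectivity (%) / 100
Conversion = 74.3%, Selectivity = 94.6%
Y = 74.3 * 94.6 / 100
= 70.2878 %

70.2878 %


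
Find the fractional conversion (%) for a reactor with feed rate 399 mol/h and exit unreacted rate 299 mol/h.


X = (F_in - F_out) / F_in * 100
Moles reacted = 399 - 299 = 100
X = 100 / 399 * 100
= 0.2506 * 100
= 25.06 %

25.06 %


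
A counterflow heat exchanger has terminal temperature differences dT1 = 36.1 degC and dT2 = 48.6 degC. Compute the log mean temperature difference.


LMTD = (dT1 - dT2) / ln(dT1/dT2)
= (36.1 - 48.6) / ln(36.1 / 48.6) = -12.5 / -0.297331 = 42.04

42.04 degC


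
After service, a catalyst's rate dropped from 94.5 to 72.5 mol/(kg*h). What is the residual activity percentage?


Activity (%) = (rate_used / rate_fresh) * 100
rate_used = 72.5, rate_fresh = 94.5
= (72.5 / 94.5) * 100
= 0.7672 * 100 = 76.72

76.72 %


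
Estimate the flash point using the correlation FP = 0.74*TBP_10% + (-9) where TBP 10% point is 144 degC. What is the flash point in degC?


FP = 0.74 * 144 + (-9) = 97.56

97.56 degC


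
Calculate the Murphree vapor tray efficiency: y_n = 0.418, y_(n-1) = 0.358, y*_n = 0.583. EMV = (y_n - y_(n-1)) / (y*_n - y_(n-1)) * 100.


Murphree vapor efficiency: EMV = (y_n - y_(n-1)) / (y*_n - y_(n-1)) * 100
EMV = (0.418 - 0.358) / (0.583 - 0.358) * 100 = 0.06 / 0.225 * 100 = 26.67

26.67 %


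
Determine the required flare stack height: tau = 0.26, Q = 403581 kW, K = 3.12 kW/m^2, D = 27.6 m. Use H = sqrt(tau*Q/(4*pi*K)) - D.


tau*Q/(4*pi*K) = 0.26 * 403581 / (4 * pi * 3.12) = 2676.33
sqrt(2676.33) = 51.7333
H = 51.7333 - 27.6 = 24.13

24.13 m


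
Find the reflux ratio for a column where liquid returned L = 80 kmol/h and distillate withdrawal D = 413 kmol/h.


Reflux ratio definition: R = L / D (liquid returned / distillate withdrawn)
L = 80 kmol/h, D = 413 kmol/h
R = 80 / 413 = 0.1937

0.1937


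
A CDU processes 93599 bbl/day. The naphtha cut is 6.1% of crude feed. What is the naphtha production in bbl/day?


Crude throughput = 93599 bbl/day
Fraction yield = 6.1%
yield = throughput * fraction / 100
yield = 93599 * 6.1 / 100 = 5709.539

5709.539 bbl/day


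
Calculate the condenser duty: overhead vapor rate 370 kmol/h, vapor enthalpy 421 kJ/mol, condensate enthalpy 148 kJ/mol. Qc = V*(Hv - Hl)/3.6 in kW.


Qc = 370 * (421 - 148) / 3.6 = 370 * 273 / 3.6 = 28060

28060 kW


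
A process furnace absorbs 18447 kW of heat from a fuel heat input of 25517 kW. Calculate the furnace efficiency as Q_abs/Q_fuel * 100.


Furnace efficiency = Q_absorbed / Q_fuel * 100
= 18447 / 25517 * 100 = 72.29

72.29 %


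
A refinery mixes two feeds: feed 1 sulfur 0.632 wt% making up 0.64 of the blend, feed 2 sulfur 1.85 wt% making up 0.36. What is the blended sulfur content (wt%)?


Linear sulfur blending: S_blend = x1*S1 + x2*S2
Contribution 1: 0.64 * 0.632 = 0.40448 wt%
Contribution 2: 0.36 * 1.85 = 0.666 wt%
S_blend = 0.40448 + 0.666 = 1.07048

1.07048 wt%


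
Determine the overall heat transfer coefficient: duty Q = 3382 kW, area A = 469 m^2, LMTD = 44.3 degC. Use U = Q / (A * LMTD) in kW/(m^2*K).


From Q = U*A*LMTD, U = Q / (A * LMTD)
U = 3382 / (469 * 44.3) = 3382 / 20776.7 = 0.1628

0.1628 kW/(m^2*K)


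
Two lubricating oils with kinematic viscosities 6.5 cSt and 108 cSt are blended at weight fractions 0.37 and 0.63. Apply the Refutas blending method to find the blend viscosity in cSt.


Refutas method: VBN_i = 14.534*ln(ln(visc_i + 0.8)) + 10.975, blended linearly by mass fraction; since VBN is linear in VBI_i = ln(ln(visc_i + 0.8)) and the fractions sum to 1, blend VBI directly: visc = exp(exp(VBI_blend)) - 0.8
VBI_1 = ln(ln(6.5 + 0.8)) = 0.687066
VBI_2 = ln(ln(108 + 0.8)) = 1.54533
VBI_blend = 0.37 * 0.687066 + 0.63 * 1.54533 = 1.22777
visc_blend = exp(exp(1.22777)) - 0.8 = 29.57

29.57 cSt


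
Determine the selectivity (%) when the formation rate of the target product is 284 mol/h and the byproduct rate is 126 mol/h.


Selectivity = desired / (desired + undesired) * 100
Total products = 284 + 126 = 410 mol/h
S = 284 / 410 * 100
= 0.6927 * 100
= 69.27 %

69.27 %


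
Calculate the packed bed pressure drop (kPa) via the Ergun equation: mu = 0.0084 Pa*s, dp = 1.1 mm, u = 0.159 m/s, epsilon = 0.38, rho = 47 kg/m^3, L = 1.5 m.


dp = 1.1 mm = 0.0011 m
Viscous term = 150*0.0084*0.159*(1-0.38)^2 / (0.0011^2*0.38^3) = 1159880
Inertial term = 1.75*47*0.159^2*(1-0.38) / (0.0011*0.38^3) = 21358.9
dP/L = 1159880 + 21358.9 = 1181240 Pa/m
dP = 1181240 * 1.5 / 1000 = 1772 kPa

1772 kPa


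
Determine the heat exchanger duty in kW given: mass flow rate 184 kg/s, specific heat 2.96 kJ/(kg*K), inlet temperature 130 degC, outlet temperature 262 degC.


Q = m_dot * cp * delta_T
delta_T = 262 - 130 = 132 K
Q = 184 * 2.96 * 132
= 544.64 * 132
= 71892.48 kW

71892.48 kW


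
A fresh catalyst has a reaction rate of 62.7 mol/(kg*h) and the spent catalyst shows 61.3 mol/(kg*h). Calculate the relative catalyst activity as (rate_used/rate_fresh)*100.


Activity (%) = (rate_used / rate_fresh) * 100
rate_used = 61.3, rate_fresh = 62.7
= (61.3 / 62.7) * 100
= 0.9777 * 100 = 97.77

97.77 %


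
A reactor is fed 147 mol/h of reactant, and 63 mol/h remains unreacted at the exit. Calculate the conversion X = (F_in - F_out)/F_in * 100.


X = (F_in - F_out) / F_in * 100
Moles reacted = 147 - 63 = 84
X = 84 / 147 * 100
= 0.5714 * 100
= 57.14 %

57.14 %


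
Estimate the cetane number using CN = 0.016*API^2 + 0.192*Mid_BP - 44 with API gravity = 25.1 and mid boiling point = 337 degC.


CN = 0.016 * 25.1^2 + 0.192 * 337 - 44
CN = 10.08016 + 64.704 - 44 = 30.78416

30.78416
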